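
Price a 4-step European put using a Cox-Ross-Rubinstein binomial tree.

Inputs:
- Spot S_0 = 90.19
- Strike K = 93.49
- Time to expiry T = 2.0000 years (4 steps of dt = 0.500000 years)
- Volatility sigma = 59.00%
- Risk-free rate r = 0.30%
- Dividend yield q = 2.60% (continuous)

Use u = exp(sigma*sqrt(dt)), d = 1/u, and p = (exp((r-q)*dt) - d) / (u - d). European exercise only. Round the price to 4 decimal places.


dt = T/N = 0.500000
u = exp(sigma*sqrt(dt)) = 1.517695; d = 1/u = 0.658894
p = (exp((r-q)*dt) - d) / (u - d) = 0.383875
Discount per step: exp(-r*dt) = 0.998501
Stock lattice S(k, i) with i counting down-moves:
  k=0: S(0,0) = 90.1900
  k=1: S(1,0) = 136.8809; S(1,1) = 59.4256
  k=2: S(2,0) = 207.7436; S(2,1) = 90.1900; S(2,2) = 39.1552
  k=3: S(3,0) = 315.2915; S(3,1) = 136.8809; S(3,2) = 59.4256; S(3,3) = 25.7991
  k=4: S(4,0) = 478.5164; S(4,1) = 207.7436; S(4,2) = 90.1900; S(4,3) = 39.1552; S(4,4) = 16.9989
Terminal payoffs V(N, i) = max(K - S_T, 0):
  V(4,0) = 0.000000; V(4,1) = 0.000000; V(4,2) = 3.300000; V(4,3) = 54.334827; V(4,4) = 76.491135
Backward induction: V(k, i) = exp(-r*dt) * [p * V(k+1, i) + (1-p) * V(k+1, i+1)].
  V(3,0) = exp(-r*dt) * [p*0.000000 + (1-p)*0.000000] = 0.000000
  V(3,1) = exp(-r*dt) * [p*0.000000 + (1-p)*3.300000] = 2.030166
  V(3,2) = exp(-r*dt) * [p*3.300000 + (1-p)*54.334827] = 34.691777
  V(3,3) = exp(-r*dt) * [p*54.334827 + (1-p)*76.491135] = 67.883989
  V(2,0) = exp(-r*dt) * [p*0.000000 + (1-p)*2.030166] = 1.248962
  V(2,1) = exp(-r*dt) * [p*2.030166 + (1-p)*34.691777] = 22.120609
  V(2,2) = exp(-r*dt) * [p*34.691777 + (1-p)*67.883989] = 55.059691
  V(1,0) = exp(-r*dt) * [p*1.248962 + (1-p)*22.120609] = 14.087367
  V(1,1) = exp(-r*dt) * [p*22.120609 + (1-p)*55.059691] = 42.351639
  V(0,0) = exp(-r*dt) * [p*14.087367 + (1-p)*42.351639] = 31.454487

Answer: Price = V(0,0) = 31.4545


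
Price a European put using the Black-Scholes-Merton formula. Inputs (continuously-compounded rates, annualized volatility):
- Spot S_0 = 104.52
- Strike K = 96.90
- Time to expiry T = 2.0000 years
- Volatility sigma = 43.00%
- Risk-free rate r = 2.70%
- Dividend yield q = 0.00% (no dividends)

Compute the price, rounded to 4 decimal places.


d1 = (ln(S/K) + (r - q + 0.5*sigma^2) * T) / (sigma * sqrt(T)) = 0.51733728
d2 = d1 - sigma * sqrt(T) = -0.09077455
exp(-rT) = 0.94743211; exp(-qT) = 1.00000000
P = K * exp(-rT) * N(-d2) - S_0 * exp(-qT) * N(-d1)
N(-d1) = 0.30246037; N(-d2) = 0.53616413
P = 96.9000 * 0.94743211 * 0.53616413 - 104.5200 * 1.00000000 * 0.30246037 = 17.6100

Answer: Price = 17.6100


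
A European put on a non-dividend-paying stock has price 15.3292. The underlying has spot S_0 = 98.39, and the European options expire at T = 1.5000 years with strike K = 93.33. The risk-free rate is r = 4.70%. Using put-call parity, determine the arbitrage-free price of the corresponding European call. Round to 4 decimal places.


Answer: Call price = 26.7424

Derivation:
Put-call parity: C - P = S_0 * exp(-qT) - K * exp(-rT).
S_0 * exp(-qT) = 98.3900 * 1.00000000 = 98.39000000
K * exp(-rT) = 93.3300 * 0.93192774 = 86.97681593
C = P + S*exp(-qT) - K*exp(-rT)
C = 15.3292 + 98.39000000 - 86.97681593 = 26.7424


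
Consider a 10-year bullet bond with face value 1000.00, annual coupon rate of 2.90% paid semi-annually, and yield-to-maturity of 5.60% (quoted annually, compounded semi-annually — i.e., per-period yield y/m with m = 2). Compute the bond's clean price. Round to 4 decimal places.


Answer: Price = 795.3894

Derivation:
Coupon per period c = face * coupon_rate / m = 14.500000
Periods per year m = 2; per-period yield y/m = 0.028000
Number of cashflows N = 20
Cashflows (t years, CF_t, discount factor 1/(1+y/m)^(m*t), PV):
  t = 0.5000: CF_t = 14.500000, DF = 0.972763, PV = 14.105058
  t = 1.0000: CF_t = 14.500000, DF = 0.946267, PV = 13.720874
  t = 1.5000: CF_t = 14.500000, DF = 0.920493, PV = 13.347154
  t = 2.0000: CF_t = 14.500000, DF = 0.895422, PV = 12.983612
  t = 2.5000: CF_t = 14.500000, DF = 0.871033, PV = 12.629973
  t = 3.0000: CF_t = 14.500000, DF = 0.847308, PV = 12.285966
  t = 3.5000: CF_t = 14.500000, DF = 0.824230, PV = 11.951329
  t = 4.0000: CF_t = 14.500000, DF = 0.801780, PV = 11.625806
  t = 4.5000: CF_t = 14.500000, DF = 0.779941, PV = 11.309150
  t = 5.0000: CF_t = 14.500000, DF = 0.758698, PV = 11.001119
  t = 5.5000: CF_t = 14.500000, DF = 0.738033, PV = 10.701477
  t = 6.0000: CF_t = 14.500000, DF = 0.717931, PV = 10.409998
  t = 6.5000: CF_t = 14.500000, DF = 0.698376, PV = 10.126457
  t = 7.0000: CF_t = 14.500000, DF = 0.679354, PV = 9.850639
  t = 7.5000: CF_t = 14.500000, DF = 0.660851, PV = 9.582334
  t = 8.0000: CF_t = 14.500000, DF = 0.642851, PV = 9.321336
  t = 8.5000: CF_t = 14.500000, DF = 0.625341, PV = 9.067448
  t = 9.0000: CF_t = 14.500000, DF = 0.608309, PV = 8.820474
  t = 9.5000: CF_t = 14.500000, DF = 0.591740, PV = 8.580228
  t = 10.0000: CF_t = 1014.500000, DF = 0.575622, PV = 583.968953
Price P = sum_t PV_t = 795.389385


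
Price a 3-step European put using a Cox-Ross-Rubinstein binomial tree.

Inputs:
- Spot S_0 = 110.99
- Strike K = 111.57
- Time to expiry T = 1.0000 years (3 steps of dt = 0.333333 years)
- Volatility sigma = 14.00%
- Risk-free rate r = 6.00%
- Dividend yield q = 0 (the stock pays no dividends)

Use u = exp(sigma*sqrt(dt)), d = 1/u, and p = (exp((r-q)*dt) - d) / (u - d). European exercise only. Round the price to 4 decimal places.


dt = T/N = 0.333333
u = exp(sigma*sqrt(dt)) = 1.084186; d = 1/u = 0.922351
p = (exp((r-q)*dt) - d) / (u - d) = 0.604631
Discount per step: exp(-r*dt) = 0.980199
Stock lattice S(k, i) with i counting down-moves:
  k=0: S(0,0) = 110.9900
  k=1: S(1,0) = 120.3338; S(1,1) = 102.3718
  k=2: S(2,0) = 130.4641; S(2,1) = 110.9900; S(2,2) = 94.4227
  k=3: S(3,0) = 141.4473; S(3,1) = 120.3338; S(3,2) = 102.3718; S(3,3) = 87.0910
Terminal payoffs V(N, i) = max(K - S_T, 0):
  V(3,0) = 0.000000; V(3,1) = 0.000000; V(3,2) = 9.198222; V(3,3) = 24.479048
Backward induction: V(k, i) = exp(-r*dt) * [p * V(k+1, i) + (1-p) * V(k+1, i+1)].
  V(2,0) = exp(-r*dt) * [p*0.000000 + (1-p)*0.000000] = 0.000000
  V(2,1) = exp(-r*dt) * [p*0.000000 + (1-p)*9.198222] = 3.564679
  V(2,2) = exp(-r*dt) * [p*9.198222 + (1-p)*24.479048] = 14.938017
  V(1,0) = exp(-r*dt) * [p*0.000000 + (1-p)*3.564679] = 1.381456
  V(1,1) = exp(-r*dt) * [p*3.564679 + (1-p)*14.938017] = 7.901717
  V(0,0) = exp(-r*dt) * [p*1.381456 + (1-p)*7.901717] = 3.880963

Answer: Price = V(0,0) = 3.8810


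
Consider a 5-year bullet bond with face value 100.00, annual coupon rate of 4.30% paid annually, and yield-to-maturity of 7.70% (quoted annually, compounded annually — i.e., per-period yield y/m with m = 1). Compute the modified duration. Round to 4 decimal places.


Answer: Modified duration = 4.2427

Derivation:
Coupon per period c = face * coupon_rate / m = 4.300000
Periods per year m = 1; per-period yield y/m = 0.077000
Number of cashflows N = 5
Cashflows (t years, CF_t, discount factor 1/(1+y/m)^(m*t), PV):
  t = 1.0000: CF_t = 4.300000, DF = 0.928505, PV = 3.992572
  t = 2.0000: CF_t = 4.300000, DF = 0.862122, PV = 3.707123
  t = 3.0000: CF_t = 4.300000, DF = 0.800484, PV = 3.442083
  t = 4.0000: CF_t = 4.300000, DF = 0.743254, PV = 3.195992
  t = 5.0000: CF_t = 104.300000, DF = 0.690115, PV = 71.978997
Price P = sum_t PV_t = 86.316767
First compute Macaulay numerator sum_t t * PV_t:
  t * PV_t at t = 1.0000: 3.992572
  t * PV_t at t = 2.0000: 7.414247
  t * PV_t at t = 3.0000: 10.326249
  t * PV_t at t = 4.0000: 12.783967
  t * PV_t at t = 5.0000: 359.894986
Macaulay duration D = 394.412021 / 86.316767 = 4.569356
Modified duration = D / (1 + y/m) = 4.569356 / (1 + 0.077000) = 4.242670


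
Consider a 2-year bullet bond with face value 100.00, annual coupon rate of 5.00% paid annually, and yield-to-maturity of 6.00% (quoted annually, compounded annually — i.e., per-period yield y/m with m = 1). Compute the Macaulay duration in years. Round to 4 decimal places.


Answer: Macaulay duration = 1.9519 years

Derivation:
Coupon per period c = face * coupon_rate / m = 5.000000
Periods per year m = 1; per-period yield y/m = 0.060000
Number of cashflows N = 2
Cashflows (t years, CF_t, discount factor 1/(1+y/m)^(m*t), PV):
  t = 1.0000: CF_t = 5.000000, DF = 0.943396, PV = 4.716981
  t = 2.0000: CF_t = 105.000000, DF = 0.889996, PV = 93.449626
Price P = sum_t PV_t = 98.166607
Macaulay numerator sum_t t * PV_t:
  t * PV_t at t = 1.0000: 4.716981
  t * PV_t at t = 2.0000: 186.899252
Macaulay duration D = (sum_t t * PV_t) / P = 191.616234 / 98.166607 = 1.951949


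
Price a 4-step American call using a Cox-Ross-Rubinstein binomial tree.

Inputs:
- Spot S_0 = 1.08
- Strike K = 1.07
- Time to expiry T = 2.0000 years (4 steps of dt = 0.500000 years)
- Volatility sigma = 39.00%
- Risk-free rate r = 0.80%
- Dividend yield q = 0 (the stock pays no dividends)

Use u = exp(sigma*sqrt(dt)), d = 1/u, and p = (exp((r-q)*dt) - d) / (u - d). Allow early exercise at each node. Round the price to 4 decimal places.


dt = T/N = 0.500000
u = exp(sigma*sqrt(dt)) = 1.317547; d = 1/u = 0.758986
p = (exp((r-q)*dt) - d) / (u - d) = 0.438666
Discount per step: exp(-r*dt) = 0.996008
Stock lattice S(k, i) with i counting down-moves:
  k=0: S(0,0) = 1.0800
  k=1: S(1,0) = 1.4230; S(1,1) = 0.8197
  k=2: S(2,0) = 1.8748; S(2,1) = 1.0800; S(2,2) = 0.6221
  k=3: S(3,0) = 2.4701; S(3,1) = 1.4230; S(3,2) = 0.8197; S(3,3) = 0.4722
  k=4: S(4,0) = 3.2545; S(4,1) = 1.8748; S(4,2) = 1.0800; S(4,3) = 0.6221; S(4,4) = 0.3584
Terminal payoffs V(N, i) = max(S_T - K, 0):
  V(4,0) = 2.184529; V(4,1) = 0.804804; V(4,2) = 0.010000; V(4,3) = 0.000000; V(4,4) = 0.000000
Backward induction: V(k, i) = exp(-r*dt) * [p * V(k+1, i) + (1-p) * V(k+1, i+1)]; then take max(V_cont, immediate exercise) for American.
  V(3,0) = exp(-r*dt) * [p*2.184529 + (1-p)*0.804804] = 1.404414; exercise = 1.400143; V(3,0) = max -> 1.404414
  V(3,1) = exp(-r*dt) * [p*0.804804 + (1-p)*0.010000] = 0.357222; exercise = 0.352951; V(3,1) = max -> 0.357222
  V(3,2) = exp(-r*dt) * [p*0.010000 + (1-p)*0.000000] = 0.004369; exercise = 0.000000; V(3,2) = max -> 0.004369
  V(3,3) = exp(-r*dt) * [p*0.000000 + (1-p)*0.000000] = 0.000000; exercise = 0.000000; V(3,3) = max -> 0.000000
  V(2,0) = exp(-r*dt) * [p*1.404414 + (1-p)*0.357222] = 0.813330; exercise = 0.804804; V(2,0) = max -> 0.813330
  V(2,1) = exp(-r*dt) * [p*0.357222 + (1-p)*0.004369] = 0.158519; exercise = 0.010000; V(2,1) = max -> 0.158519
  V(2,2) = exp(-r*dt) * [p*0.004369 + (1-p)*0.000000] = 0.001909; exercise = 0.000000; V(2,2) = max -> 0.001909
  V(1,0) = exp(-r*dt) * [p*0.813330 + (1-p)*0.158519] = 0.443983; exercise = 0.352951; V(1,0) = max -> 0.443983
  V(1,1) = exp(-r*dt) * [p*0.158519 + (1-p)*0.001909] = 0.070326; exercise = 0.000000; V(1,1) = max -> 0.070326
  V(0,0) = exp(-r*dt) * [p*0.443983 + (1-p)*0.070326] = 0.233302; exercise = 0.010000; V(0,0) = max -> 0.233302

Answer: Price = V(0,0) = 0.2333


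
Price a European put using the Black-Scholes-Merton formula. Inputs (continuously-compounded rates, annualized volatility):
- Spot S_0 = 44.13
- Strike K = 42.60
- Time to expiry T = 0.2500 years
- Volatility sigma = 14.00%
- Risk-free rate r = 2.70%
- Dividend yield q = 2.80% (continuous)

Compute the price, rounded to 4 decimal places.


Answer: Price = 0.5956

Derivation:
d1 = (ln(S/K) + (r - q + 0.5*sigma^2) * T) / (sigma * sqrt(T)) = 0.53550814
d2 = d1 - sigma * sqrt(T) = 0.46550814
exp(-rT) = 0.99327273; exp(-qT) = 0.99302444
P = K * exp(-rT) * N(-d2) - S_0 * exp(-qT) * N(-d1)
N(-d1) = 0.29614926; N(-d2) = 0.32078380
P = 42.6000 * 0.99327273 * 0.32078380 - 44.1300 * 0.99302444 * 0.29614926 = 0.5956


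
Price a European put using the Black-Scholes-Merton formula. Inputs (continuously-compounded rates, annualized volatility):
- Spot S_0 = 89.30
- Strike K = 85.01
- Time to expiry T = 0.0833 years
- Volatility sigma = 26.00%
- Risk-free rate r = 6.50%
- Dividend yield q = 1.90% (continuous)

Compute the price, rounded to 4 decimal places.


d1 = (ln(S/K) + (r - q + 0.5*sigma^2) * T) / (sigma * sqrt(T)) = 0.74466341
d2 = d1 - sigma * sqrt(T) = 0.66962289
exp(-rT) = 0.99460013; exp(-qT) = 0.99841855
P = K * exp(-rT) * N(-d2) - S_0 * exp(-qT) * N(-d1)
N(-d1) = 0.22823761; N(-d2) = 0.25154911
P = 85.0100 * 0.99460013 * 0.25154911 - 89.3000 * 0.99841855 * 0.22823761 = 0.9193

Answer: Price = 0.9193


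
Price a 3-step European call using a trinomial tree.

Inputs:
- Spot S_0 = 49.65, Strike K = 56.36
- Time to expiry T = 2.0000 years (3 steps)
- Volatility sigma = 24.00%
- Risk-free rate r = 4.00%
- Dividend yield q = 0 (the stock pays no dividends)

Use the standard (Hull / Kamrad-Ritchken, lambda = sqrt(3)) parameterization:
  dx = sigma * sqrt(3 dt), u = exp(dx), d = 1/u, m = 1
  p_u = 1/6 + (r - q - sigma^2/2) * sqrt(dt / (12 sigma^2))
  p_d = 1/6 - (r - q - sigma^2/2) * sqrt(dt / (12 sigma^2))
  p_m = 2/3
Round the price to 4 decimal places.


Answer: Price = V(0,0) = 5.9419

Derivation:
dt = T/N = 0.666667; dx = sigma*sqrt(3*dt) = 0.339411
u = exp(dx) = 1.404121; d = 1/u = 0.712189
p_u = 0.177666, p_m = 0.666667, p_d = 0.155667
Discount per step: exp(-r*dt) = 0.973686
Stock lattice S(k, j) with j the centered position index:
  k=0: S(0,+0) = 49.6500
  k=1: S(1,-1) = 35.3602; S(1,+0) = 49.6500; S(1,+1) = 69.7146
  k=2: S(2,-2) = 25.1832; S(2,-1) = 35.3602; S(2,+0) = 49.6500; S(2,+1) = 69.7146; S(2,+2) = 97.8877
  k=3: S(3,-3) = 17.9352; S(3,-2) = 25.1832; S(3,-1) = 35.3602; S(3,+0) = 49.6500; S(3,+1) = 69.7146; S(3,+2) = 97.8877; S(3,+3) = 137.4461
Terminal payoffs V(N, j) = max(S_T - K, 0):
  V(3,-3) = 0.000000; V(3,-2) = 0.000000; V(3,-1) = 0.000000; V(3,+0) = 0.000000; V(3,+1) = 13.354592; V(3,+2) = 41.527700; V(3,+3) = 81.086143
Backward induction: V(k, j) = exp(-r*dt) * [p_u * V(k+1, j+1) + p_m * V(k+1, j) + p_d * V(k+1, j-1)]
  V(2,-2) = exp(-r*dt) * [p_u*0.000000 + p_m*0.000000 + p_d*0.000000] = 0.000000
  V(2,-1) = exp(-r*dt) * [p_u*0.000000 + p_m*0.000000 + p_d*0.000000] = 0.000000
  V(2,+0) = exp(-r*dt) * [p_u*13.354592 + p_m*0.000000 + p_d*0.000000] = 2.310224
  V(2,+1) = exp(-r*dt) * [p_u*41.527700 + p_m*13.354592 + p_d*0.000000] = 15.852700
  V(2,+2) = exp(-r*dt) * [p_u*81.086143 + p_m*41.527700 + p_d*13.354592] = 43.007957
  V(1,-1) = exp(-r*dt) * [p_u*2.310224 + p_m*0.000000 + p_d*0.000000] = 0.399648
  V(1,+0) = exp(-r*dt) * [p_u*15.852700 + p_m*2.310224 + p_d*0.000000] = 4.241995
  V(1,+1) = exp(-r*dt) * [p_u*43.007957 + p_m*15.852700 + p_d*2.310224] = 18.080516
  V(0,+0) = exp(-r*dt) * [p_u*18.080516 + p_m*4.241995 + p_d*0.399648] = 5.941921


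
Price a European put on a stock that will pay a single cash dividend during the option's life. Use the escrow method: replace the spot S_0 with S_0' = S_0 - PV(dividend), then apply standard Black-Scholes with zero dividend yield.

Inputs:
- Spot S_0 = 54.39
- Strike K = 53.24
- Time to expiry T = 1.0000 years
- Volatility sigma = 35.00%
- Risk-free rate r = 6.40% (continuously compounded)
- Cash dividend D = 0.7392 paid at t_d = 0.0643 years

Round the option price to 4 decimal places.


Answer: Price = 5.4874

Derivation:
PV(D) = D * exp(-r * t_d) = 0.7392 * 0.99589326 = 0.73616429
S_0' = S_0 - PV(D) = 54.3900 - 0.73616429 = 53.65383571
d1 = (ln(S_0'/K) + (r + sigma^2/2)*T) / (sigma*sqrt(T)) = 0.37997991
d2 = d1 - sigma*sqrt(T) = 0.02997991
exp(-rT) = 0.93800500
N(-d1) = 0.35198016; N(-d2) = 0.48804154
P = K * exp(-rT) * N(-d2) - S_0' * N(-d1) = 53.2400 * 0.93800500 * 0.48804154 - 53.65383571 * 0.35198016 = 5.4874


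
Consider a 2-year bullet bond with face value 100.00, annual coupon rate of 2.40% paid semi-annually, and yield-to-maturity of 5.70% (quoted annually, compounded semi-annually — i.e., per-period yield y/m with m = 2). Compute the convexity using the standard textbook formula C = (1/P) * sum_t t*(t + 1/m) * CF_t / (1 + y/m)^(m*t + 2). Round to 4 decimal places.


Answer: Convexity = 4.6116

Derivation:
Coupon per period c = face * coupon_rate / m = 1.200000
Periods per year m = 2; per-period yield y/m = 0.028500
Number of cashflows N = 4
Cashflows (t years, CF_t, discount factor 1/(1+y/m)^(m*t), PV):
  t = 0.5000: CF_t = 1.200000, DF = 0.972290, PV = 1.166748
  t = 1.0000: CF_t = 1.200000, DF = 0.945347, PV = 1.134417
  t = 1.5000: CF_t = 1.200000, DF = 0.919152, PV = 1.102982
  t = 2.0000: CF_t = 101.200000, DF = 0.893682, PV = 90.440578
Price P = sum_t PV_t = 93.844724
Convexity numerator sum_t t*(t + 1/m) * CF_t / (1+y/m)^(m*t + 2):
  t = 0.5000: term = 0.551491
  t = 1.0000: term = 1.608627
  t = 1.5000: term = 3.128103
  t = 2.0000: term = 427.488800
Convexity = (1/P) * sum = 432.777020 / 93.844724 = 4.611629


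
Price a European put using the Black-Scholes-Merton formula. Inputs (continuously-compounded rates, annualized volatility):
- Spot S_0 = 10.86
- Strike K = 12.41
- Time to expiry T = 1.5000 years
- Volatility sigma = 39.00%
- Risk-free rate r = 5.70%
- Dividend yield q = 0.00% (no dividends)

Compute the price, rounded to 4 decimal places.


Answer: Price = 2.3771

Derivation:
d1 = (ln(S/K) + (r - q + 0.5*sigma^2) * T) / (sigma * sqrt(T)) = 0.13850863
d2 = d1 - sigma * sqrt(T) = -0.33914187
exp(-rT) = 0.91805314; exp(-qT) = 1.00000000
P = K * exp(-rT) * N(-d2) - S_0 * exp(-qT) * N(-d1)
N(-d1) = 0.44491923; N(-d2) = 0.63274857
P = 12.4100 * 0.91805314 * 0.63274857 - 10.8600 * 1.00000000 * 0.44491923 = 2.3771


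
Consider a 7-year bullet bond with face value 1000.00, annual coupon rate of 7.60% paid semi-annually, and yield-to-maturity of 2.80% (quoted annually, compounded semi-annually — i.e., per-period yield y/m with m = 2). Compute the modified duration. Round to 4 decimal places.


Coupon per period c = face * coupon_rate / m = 38.000000
Periods per year m = 2; per-period yield y/m = 0.014000
Number of cashflows N = 14
Cashflows (t years, CF_t, discount factor 1/(1+y/m)^(m*t), PV):
  t = 0.5000: CF_t = 38.000000, DF = 0.986193, PV = 37.475345
  t = 1.0000: CF_t = 38.000000, DF = 0.972577, PV = 36.957934
  t = 1.5000: CF_t = 38.000000, DF = 0.959149, PV = 36.447667
  t = 2.0000: CF_t = 38.000000, DF = 0.945906, PV = 35.944445
  t = 2.5000: CF_t = 38.000000, DF = 0.932847, PV = 35.448170
  t = 3.0000: CF_t = 38.000000, DF = 0.919967, PV = 34.958748
  t = 3.5000: CF_t = 38.000000, DF = 0.907265, PV = 34.476083
  t = 4.0000: CF_t = 38.000000, DF = 0.894739, PV = 34.000081
  t = 4.5000: CF_t = 38.000000, DF = 0.882386, PV = 33.530652
  t = 5.0000: CF_t = 38.000000, DF = 0.870203, PV = 33.067704
  t = 5.5000: CF_t = 38.000000, DF = 0.858188, PV = 32.611148
  t = 6.0000: CF_t = 38.000000, DF = 0.846339, PV = 32.160896
  t = 6.5000: CF_t = 38.000000, DF = 0.834654, PV = 31.716860
  t = 7.0000: CF_t = 1038.000000, DF = 0.823130, PV = 854.409333
Price P = sum_t PV_t = 1303.205066
First compute Macaulay numerator sum_t t * PV_t:
  t * PV_t at t = 0.5000: 18.737673
  t * PV_t at t = 1.0000: 36.957934
  t * PV_t at t = 1.5000: 54.671500
  t * PV_t at t = 2.0000: 71.888889
  t * PV_t at t = 2.5000: 88.620425
  t * PV_t at t = 3.0000: 104.876243
  t * PV_t at t = 3.5000: 120.666289
  t * PV_t at t = 4.0000: 136.000326
  t * PV_t at t = 4.5000: 150.887935
  t * PV_t at t = 5.0000: 165.338522
  t * PV_t at t = 5.5000: 179.361316
  t * PV_t at t = 6.0000: 192.965375
  t * PV_t at t = 6.5000: 206.159588
  t * PV_t at t = 7.0000: 5980.865330
Macaulay duration D = 7507.997344 / 1303.205066 = 5.761179
Modified duration = D / (1 + y/m) = 5.761179 / (1 + 0.014000) = 5.681636

Answer: Modified duration = 5.6816


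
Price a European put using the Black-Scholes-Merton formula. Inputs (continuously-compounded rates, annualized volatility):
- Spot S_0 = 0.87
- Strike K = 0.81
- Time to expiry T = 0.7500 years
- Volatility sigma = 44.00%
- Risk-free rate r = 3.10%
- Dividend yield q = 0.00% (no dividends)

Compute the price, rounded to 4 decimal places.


d1 = (ln(S/K) + (r - q + 0.5*sigma^2) * T) / (sigma * sqrt(T)) = 0.43907216
d2 = d1 - sigma * sqrt(T) = 0.05802098
exp(-rT) = 0.97701820; exp(-qT) = 1.00000000
P = K * exp(-rT) * N(-d2) - S_0 * exp(-qT) * N(-d1)
N(-d1) = 0.33030463; N(-d2) = 0.47686596
P = 0.8100 * 0.97701820 * 0.47686596 - 0.8700 * 1.00000000 * 0.33030463 = 0.0900

Answer: Price = 0.0900


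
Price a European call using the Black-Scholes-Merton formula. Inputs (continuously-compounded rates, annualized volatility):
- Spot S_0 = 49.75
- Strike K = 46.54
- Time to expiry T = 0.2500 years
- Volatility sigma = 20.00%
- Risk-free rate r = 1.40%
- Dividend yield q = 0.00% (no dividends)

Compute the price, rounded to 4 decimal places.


Answer: Price = 4.0561

Derivation:
d1 = (ln(S/K) + (r - q + 0.5*sigma^2) * T) / (sigma * sqrt(T)) = 0.75198306
d2 = d1 - sigma * sqrt(T) = 0.65198306
exp(-rT) = 0.99650612; exp(-qT) = 1.00000000
C = S_0 * exp(-qT) * N(d1) - K * exp(-rT) * N(d2)
N(d1) = 0.77396938; N(d2) = 0.74279395
C = 49.7500 * 1.00000000 * 0.77396938 - 46.5400 * 0.99650612 * 0.74279395 = 4.0561


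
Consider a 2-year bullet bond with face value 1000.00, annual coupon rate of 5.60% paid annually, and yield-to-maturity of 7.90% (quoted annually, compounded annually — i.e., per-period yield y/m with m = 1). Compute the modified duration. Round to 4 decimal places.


Coupon per period c = face * coupon_rate / m = 56.000000
Periods per year m = 1; per-period yield y/m = 0.079000
Number of cashflows N = 2
Cashflows (t years, CF_t, discount factor 1/(1+y/m)^(m*t), PV):
  t = 1.0000: CF_t = 56.000000, DF = 0.926784, PV = 51.899907
  t = 2.0000: CF_t = 1056.000000, DF = 0.858929, PV = 907.028699
Price P = sum_t PV_t = 958.928607
First compute Macaulay numerator sum_t t * PV_t:
  t * PV_t at t = 1.0000: 51.899907
  t * PV_t at t = 2.0000: 1814.057399
Macaulay duration D = 1865.957306 / 958.928607 = 1.945877
Modified duration = D / (1 + y/m) = 1.945877 / (1 + 0.079000) = 1.803408

Answer: Modified duration = 1.8034


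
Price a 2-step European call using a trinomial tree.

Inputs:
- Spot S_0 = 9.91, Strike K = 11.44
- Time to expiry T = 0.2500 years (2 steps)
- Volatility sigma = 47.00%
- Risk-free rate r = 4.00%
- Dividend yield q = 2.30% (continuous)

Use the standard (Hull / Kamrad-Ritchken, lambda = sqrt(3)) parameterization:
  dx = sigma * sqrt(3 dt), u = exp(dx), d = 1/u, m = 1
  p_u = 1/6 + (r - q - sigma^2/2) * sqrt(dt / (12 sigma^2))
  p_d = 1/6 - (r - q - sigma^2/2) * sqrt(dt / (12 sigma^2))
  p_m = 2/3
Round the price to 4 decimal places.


dt = T/N = 0.125000; dx = sigma*sqrt(3*dt) = 0.287815
u = exp(dx) = 1.333511; d = 1/u = 0.749900
p_u = 0.146374, p_m = 0.666667, p_d = 0.186960
Discount per step: exp(-r*dt) = 0.995012
Stock lattice S(k, j) with j the centered position index:
  k=0: S(0,+0) = 9.9100
  k=1: S(1,-1) = 7.4315; S(1,+0) = 9.9100; S(1,+1) = 13.2151
  k=2: S(2,-2) = 5.5729; S(2,-1) = 7.4315; S(2,+0) = 9.9100; S(2,+1) = 13.2151; S(2,+2) = 17.6225
Terminal payoffs V(N, j) = max(S_T - K, 0):
  V(2,-2) = 0.000000; V(2,-1) = 0.000000; V(2,+0) = 0.000000; V(2,+1) = 1.775090; V(2,+2) = 6.182464
Backward induction: V(k, j) = exp(-r*dt) * [p_u * V(k+1, j+1) + p_m * V(k+1, j) + p_d * V(k+1, j-1)]
  V(1,-1) = exp(-r*dt) * [p_u*0.000000 + p_m*0.000000 + p_d*0.000000] = 0.000000
  V(1,+0) = exp(-r*dt) * [p_u*1.775090 + p_m*0.000000 + p_d*0.000000] = 0.258531
  V(1,+1) = exp(-r*dt) * [p_u*6.182464 + p_m*1.775090 + p_d*0.000000] = 2.077928
  V(0,+0) = exp(-r*dt) * [p_u*2.077928 + p_m*0.258531 + p_d*0.000000] = 0.474131

Answer: Price = V(0,0) = 0.4741


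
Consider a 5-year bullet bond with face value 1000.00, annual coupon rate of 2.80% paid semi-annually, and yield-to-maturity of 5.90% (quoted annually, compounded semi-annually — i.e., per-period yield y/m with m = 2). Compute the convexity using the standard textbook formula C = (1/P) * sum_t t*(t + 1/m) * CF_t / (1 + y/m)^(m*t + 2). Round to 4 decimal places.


Answer: Convexity = 23.7050

Derivation:
Coupon per period c = face * coupon_rate / m = 14.000000
Periods per year m = 2; per-period yield y/m = 0.029500
Number of cashflows N = 10
Cashflows (t years, CF_t, discount factor 1/(1+y/m)^(m*t), PV):
  t = 0.5000: CF_t = 14.000000, DF = 0.971345, PV = 13.598834
  t = 1.0000: CF_t = 14.000000, DF = 0.943512, PV = 13.209164
  t = 1.5000: CF_t = 14.000000, DF = 0.916476, PV = 12.830660
  t = 2.0000: CF_t = 14.000000, DF = 0.890214, PV = 12.463001
  t = 2.5000: CF_t = 14.000000, DF = 0.864706, PV = 12.105878
  t = 3.0000: CF_t = 14.000000, DF = 0.839928, PV = 11.758988
  t = 3.5000: CF_t = 14.000000, DF = 0.815860, PV = 11.422037
  t = 4.0000: CF_t = 14.000000, DF = 0.792482, PV = 11.094743
  t = 4.5000: CF_t = 14.000000, DF = 0.769773, PV = 10.776826
  t = 5.0000: CF_t = 1014.000000, DF = 0.747716, PV = 758.183704
Price P = sum_t PV_t = 867.443834
Convexity numerator sum_t t*(t + 1/m) * CF_t / (1+y/m)^(m*t + 2):
  t = 0.5000: term = 6.415330
  t = 1.0000: term = 18.694502
  t = 1.5000: term = 36.317633
  t = 2.0000: term = 58.794938
  t = 2.5000: term = 85.665281
  t = 3.0000: term = 116.494797
  t = 3.5000: term = 150.875566
  t = 4.0000: term = 188.424352
  t = 4.5000: term = 228.781389
  t = 5.0000: term = 19672.268231
Convexity = (1/P) * sum = 20562.732019 / 867.443834 = 23.704972


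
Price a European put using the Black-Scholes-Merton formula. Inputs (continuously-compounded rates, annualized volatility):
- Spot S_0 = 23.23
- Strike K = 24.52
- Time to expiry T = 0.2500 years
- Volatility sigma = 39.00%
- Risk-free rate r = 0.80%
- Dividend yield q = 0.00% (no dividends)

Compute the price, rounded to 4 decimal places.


d1 = (ln(S/K) + (r - q + 0.5*sigma^2) * T) / (sigma * sqrt(T)) = -0.16939520
d2 = d1 - sigma * sqrt(T) = -0.36439520
exp(-rT) = 0.99800200; exp(-qT) = 1.00000000
P = K * exp(-rT) * N(-d2) - S_0 * exp(-qT) * N(-d1)
N(-d1) = 0.56725710; N(-d2) = 0.64221854
P = 24.5200 * 0.99800200 * 0.64221854 - 23.2300 * 1.00000000 * 0.56725710 = 2.5384

Answer: Price = 2.5384


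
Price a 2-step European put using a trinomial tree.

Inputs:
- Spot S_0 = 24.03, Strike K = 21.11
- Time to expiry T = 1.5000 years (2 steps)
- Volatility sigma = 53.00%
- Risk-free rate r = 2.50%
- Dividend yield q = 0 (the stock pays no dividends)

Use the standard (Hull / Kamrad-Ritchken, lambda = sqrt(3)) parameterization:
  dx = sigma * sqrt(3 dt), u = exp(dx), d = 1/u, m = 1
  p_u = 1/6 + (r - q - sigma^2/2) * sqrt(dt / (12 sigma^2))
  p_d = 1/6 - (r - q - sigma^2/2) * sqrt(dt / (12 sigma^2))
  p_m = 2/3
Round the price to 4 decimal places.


dt = T/N = 0.750000; dx = sigma*sqrt(3*dt) = 0.795000
u = exp(dx) = 2.214441; d = 1/u = 0.451581
p_u = 0.112209, p_m = 0.666667, p_d = 0.221124
Discount per step: exp(-r*dt) = 0.981425
Stock lattice S(k, j) with j the centered position index:
  k=0: S(0,+0) = 24.0300
  k=1: S(1,-1) = 10.8515; S(1,+0) = 24.0300; S(1,+1) = 53.2130
  k=2: S(2,-2) = 4.9003; S(2,-1) = 10.8515; S(2,+0) = 24.0300; S(2,+1) = 53.2130; S(2,+2) = 117.8371
Terminal payoffs V(N, j) = max(K - S_T, 0):
  V(2,-2) = 16.209668; V(2,-1) = 10.258503; V(2,+0) = 0.000000; V(2,+1) = 0.000000; V(2,+2) = 0.000000
Backward induction: V(k, j) = exp(-r*dt) * [p_u * V(k+1, j+1) + p_m * V(k+1, j) + p_d * V(k+1, j-1)]
  V(1,-1) = exp(-r*dt) * [p_u*0.000000 + p_m*10.258503 + p_d*16.209668] = 10.229735
  V(1,+0) = exp(-r*dt) * [p_u*0.000000 + p_m*0.000000 + p_d*10.258503] = 2.226267
  V(1,+1) = exp(-r*dt) * [p_u*0.000000 + p_m*0.000000 + p_d*0.000000] = 0.000000
  V(0,+0) = exp(-r*dt) * [p_u*0.000000 + p_m*2.226267 + p_d*10.229735] = 3.676633

Answer: Price = V(0,0) = 3.6766


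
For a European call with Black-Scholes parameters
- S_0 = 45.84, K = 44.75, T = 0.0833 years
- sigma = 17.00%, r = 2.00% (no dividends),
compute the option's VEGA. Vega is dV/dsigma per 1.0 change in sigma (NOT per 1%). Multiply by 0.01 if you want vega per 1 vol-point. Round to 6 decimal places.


d1 = 0.5489725124; d2 = 0.4999075555
phi(d1) = 0.3431375325; exp(-qT) = 1.0000000000; exp(-rT) = 0.9983353870
Vega = S * exp(-qT) * phi(d1) * sqrt(T) = 45.8400 * 1.0000000000 * 0.3431375325 * 0.2886173938 = 4.539786

Answer: Vega = 4.539786


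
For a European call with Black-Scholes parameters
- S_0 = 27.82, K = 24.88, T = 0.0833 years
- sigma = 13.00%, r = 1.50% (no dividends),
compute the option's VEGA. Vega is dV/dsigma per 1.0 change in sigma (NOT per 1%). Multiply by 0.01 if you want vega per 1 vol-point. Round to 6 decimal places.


Answer: Vega = 0.032618

Derivation:
d1 = 3.0288782650; d2 = 2.9913580038
phi(d1) = 0.0040623636; exp(-qT) = 1.0000000000; exp(-rT) = 0.9987512803
Vega = S * exp(-qT) * phi(d1) * sqrt(T) = 27.8200 * 1.0000000000 * 0.0040623636 * 0.2886173938 = 0.032618


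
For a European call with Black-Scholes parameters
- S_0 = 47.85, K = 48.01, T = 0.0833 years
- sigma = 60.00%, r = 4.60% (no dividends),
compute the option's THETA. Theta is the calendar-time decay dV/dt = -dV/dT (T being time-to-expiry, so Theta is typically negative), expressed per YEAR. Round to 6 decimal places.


d1 = 0.0894355624; d2 = -0.0837348739
phi(d1) = 0.3973499529; exp(-qT) = 1.0000000000; exp(-rT) = 0.9961755320
Theta = -S*exp(-qT)*phi(d1)*sigma/(2*sqrt(T)) - r*K*exp(-rT)*N(d2) + q*S*exp(-qT)*N(d1)
N(d1) = 0.5356321190; N(d2) = 0.4666336146; sqrt(T) = 0.2886173938
Term 1 = -47.8500 * 1.0000000000 * 0.3973499529 * 0.6000 / (2 * 0.2886173938) = -19.7630451124
Term 2 = -0.0460 * 48.0100 * 0.9961755320 * 0.4666336146 = -1.0266003989
Term 3 = 0 (no dividend yield, q = 0)
Theta = -19.7630451124 + (-1.0266003989) + (0.0000000000) = -20.789646

Answer: Theta = -20.789646


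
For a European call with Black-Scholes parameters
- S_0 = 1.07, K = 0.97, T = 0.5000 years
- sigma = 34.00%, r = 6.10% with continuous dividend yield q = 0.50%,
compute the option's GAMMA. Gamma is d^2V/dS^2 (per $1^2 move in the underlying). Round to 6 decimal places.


Answer: Gamma = 1.256600

Derivation:
d1 = 0.6447892774; d2 = 0.4043729718
phi(d1) = 0.3240637124; exp(-qT) = 0.9975031224; exp(-rT) = 0.9699604321
Gamma = exp(-qT) * phi(d1) / (S * sigma * sqrt(T)) = 0.9975031224 * 0.3240637124 / (1.0700 * 0.3400 * 0.7071067812) = 1.256600


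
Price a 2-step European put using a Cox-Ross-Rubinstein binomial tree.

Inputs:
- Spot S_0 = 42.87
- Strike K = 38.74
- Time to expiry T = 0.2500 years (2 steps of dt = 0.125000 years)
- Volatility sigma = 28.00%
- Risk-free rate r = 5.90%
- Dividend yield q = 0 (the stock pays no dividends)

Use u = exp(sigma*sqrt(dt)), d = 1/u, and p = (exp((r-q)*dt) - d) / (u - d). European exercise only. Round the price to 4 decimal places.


Answer: Price = V(0,0) = 0.8358

Derivation:
dt = T/N = 0.125000
u = exp(sigma*sqrt(dt)) = 1.104061; d = 1/u = 0.905747
p = (exp((r-q)*dt) - d) / (u - d) = 0.512598
Discount per step: exp(-r*dt) = 0.992652
Stock lattice S(k, i) with i counting down-moves:
  k=0: S(0,0) = 42.8700
  k=1: S(1,0) = 47.3311; S(1,1) = 38.8294
  k=2: S(2,0) = 52.2564; S(2,1) = 42.8700; S(2,2) = 35.1696
Terminal payoffs V(N, i) = max(K - S_T, 0):
  V(2,0) = 0.000000; V(2,1) = 0.000000; V(2,2) = 3.570389
Backward induction: V(k, i) = exp(-r*dt) * [p * V(k+1, i) + (1-p) * V(k+1, i+1)].
  V(1,0) = exp(-r*dt) * [p*0.000000 + (1-p)*0.000000] = 0.000000
  V(1,1) = exp(-r*dt) * [p*0.000000 + (1-p)*3.570389] = 1.727430
  V(0,0) = exp(-r*dt) * [p*0.000000 + (1-p)*1.727430] = 0.835767


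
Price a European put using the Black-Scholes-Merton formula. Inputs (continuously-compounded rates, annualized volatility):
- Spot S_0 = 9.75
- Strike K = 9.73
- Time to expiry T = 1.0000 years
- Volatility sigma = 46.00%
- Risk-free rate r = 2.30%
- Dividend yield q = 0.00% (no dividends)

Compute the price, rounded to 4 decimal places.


d1 = (ln(S/K) + (r - q + 0.5*sigma^2) * T) / (sigma * sqrt(T)) = 0.28446389
d2 = d1 - sigma * sqrt(T) = -0.17553611
exp(-rT) = 0.97726248; exp(-qT) = 1.00000000
P = K * exp(-rT) * N(-d2) - S_0 * exp(-qT) * N(-d1)
N(-d1) = 0.38802745; N(-d2) = 0.56967080
P = 9.7300 * 0.97726248 * 0.56967080 - 9.7500 * 1.00000000 * 0.38802745 = 1.6336

Answer: Price = 1.6336


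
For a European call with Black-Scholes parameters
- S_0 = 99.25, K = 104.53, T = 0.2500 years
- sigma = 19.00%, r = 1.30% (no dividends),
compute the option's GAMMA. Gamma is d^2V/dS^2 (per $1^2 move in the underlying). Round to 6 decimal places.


Answer: Gamma = 0.037995

Derivation:
d1 = -0.4638914945; d2 = -0.5588914945
phi(d1) = 0.3582457081; exp(-qT) = 1.0000000000; exp(-rT) = 0.9967552755
Gamma = exp(-qT) * phi(d1) / (S * sigma * sqrt(T)) = 1.0000000000 * 0.3582457081 / (99.2500 * 0.1900 * 0.5000000000) = 0.037995


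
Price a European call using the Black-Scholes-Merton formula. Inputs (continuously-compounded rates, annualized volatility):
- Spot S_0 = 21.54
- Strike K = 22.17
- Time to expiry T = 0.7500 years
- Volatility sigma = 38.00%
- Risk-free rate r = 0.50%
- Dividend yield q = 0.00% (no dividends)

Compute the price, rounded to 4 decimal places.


Answer: Price = 2.5857

Derivation:
d1 = (ln(S/K) + (r - q + 0.5*sigma^2) * T) / (sigma * sqrt(T)) = 0.08833960
d2 = d1 - sigma * sqrt(T) = -0.24075005
exp(-rT) = 0.99625702; exp(-qT) = 1.00000000
C = S_0 * exp(-qT) * N(d1) - K * exp(-rT) * N(d2)
N(d1) = 0.53519662; N(d2) = 0.40487442
C = 21.5400 * 1.00000000 * 0.53519662 - 22.1700 * 0.99625702 * 0.40487442 = 2.5857


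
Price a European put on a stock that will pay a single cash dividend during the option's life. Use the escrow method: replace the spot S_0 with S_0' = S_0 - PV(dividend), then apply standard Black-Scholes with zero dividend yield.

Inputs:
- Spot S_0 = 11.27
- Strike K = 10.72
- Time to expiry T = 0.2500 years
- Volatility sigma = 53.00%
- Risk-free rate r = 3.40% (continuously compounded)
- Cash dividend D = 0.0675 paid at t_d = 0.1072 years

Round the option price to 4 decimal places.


PV(D) = D * exp(-r * t_d) = 0.0675 * 0.99636183 = 0.06725442
S_0' = S_0 - PV(D) = 11.2700 - 0.06725442 = 11.20274558
d1 = (ln(S_0'/K) + (r + sigma^2/2)*T) / (sigma*sqrt(T)) = 0.33079333
d2 = d1 - sigma*sqrt(T) = 0.06579333
exp(-rT) = 0.99153602
N(-d1) = 0.37040030; N(-d2) = 0.47377118
P = K * exp(-rT) * N(-d2) - S_0' * N(-d1) = 10.7200 * 0.99153602 * 0.47377118 - 11.20274558 * 0.37040030 = 0.8863

Answer: Price = 0.8863


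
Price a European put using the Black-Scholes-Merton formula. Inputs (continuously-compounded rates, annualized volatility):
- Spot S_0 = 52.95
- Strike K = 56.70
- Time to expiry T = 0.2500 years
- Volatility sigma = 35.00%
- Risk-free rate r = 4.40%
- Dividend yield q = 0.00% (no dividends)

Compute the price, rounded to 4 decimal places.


d1 = (ln(S/K) + (r - q + 0.5*sigma^2) * T) / (sigma * sqrt(T)) = -0.24064936
d2 = d1 - sigma * sqrt(T) = -0.41564936
exp(-rT) = 0.98906028; exp(-qT) = 1.00000000
P = K * exp(-rT) * N(-d2) - S_0 * exp(-qT) * N(-d1)
N(-d1) = 0.59508656; N(-d2) = 0.66116670
P = 56.7000 * 0.98906028 * 0.66116670 - 52.9500 * 1.00000000 * 0.59508656 = 5.5682

Answer: Price = 5.5682


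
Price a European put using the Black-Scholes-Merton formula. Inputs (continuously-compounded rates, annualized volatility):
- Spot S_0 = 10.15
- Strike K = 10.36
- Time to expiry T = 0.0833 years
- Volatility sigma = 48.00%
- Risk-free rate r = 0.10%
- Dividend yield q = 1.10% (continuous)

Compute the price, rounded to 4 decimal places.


Answer: Price = 0.6819

Derivation:
d1 = (ln(S/K) + (r - q + 0.5*sigma^2) * T) / (sigma * sqrt(T)) = -0.08456532
d2 = d1 - sigma * sqrt(T) = -0.22310167
exp(-rT) = 0.99991670; exp(-qT) = 0.99908412
P = K * exp(-rT) * N(-d2) - S_0 * exp(-qT) * N(-d1)
N(-d1) = 0.53369652; N(-d2) = 0.58827181
P = 10.3600 * 0.99991670 * 0.58827181 - 10.1500 * 0.99908412 * 0.53369652 = 0.6819


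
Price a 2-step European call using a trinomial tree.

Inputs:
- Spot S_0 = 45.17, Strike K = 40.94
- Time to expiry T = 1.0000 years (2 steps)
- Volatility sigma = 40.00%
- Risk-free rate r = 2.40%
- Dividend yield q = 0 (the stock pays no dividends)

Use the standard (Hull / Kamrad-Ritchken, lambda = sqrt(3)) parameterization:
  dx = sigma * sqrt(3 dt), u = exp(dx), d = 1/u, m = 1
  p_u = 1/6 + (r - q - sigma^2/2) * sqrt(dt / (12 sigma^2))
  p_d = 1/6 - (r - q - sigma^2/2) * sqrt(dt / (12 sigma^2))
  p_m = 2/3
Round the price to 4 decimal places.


Answer: Price = V(0,0) = 9.4291

Derivation:
dt = T/N = 0.500000; dx = sigma*sqrt(3*dt) = 0.489898
u = exp(dx) = 1.632150; d = 1/u = 0.612689
p_u = 0.138089, p_m = 0.666667, p_d = 0.195244
Discount per step: exp(-r*dt) = 0.988072
Stock lattice S(k, j) with j the centered position index:
  k=0: S(0,+0) = 45.1700
  k=1: S(1,-1) = 27.6752; S(1,+0) = 45.1700; S(1,+1) = 73.7242
  k=2: S(2,-2) = 16.9563; S(2,-1) = 27.6752; S(2,+0) = 45.1700; S(2,+1) = 73.7242; S(2,+2) = 120.3289
Terminal payoffs V(N, j) = max(S_T - K, 0):
  V(2,-2) = 0.000000; V(2,-1) = 0.000000; V(2,+0) = 4.230000; V(2,+1) = 32.784200; V(2,+2) = 79.388926
Backward induction: V(k, j) = exp(-r*dt) * [p_u * V(k+1, j+1) + p_m * V(k+1, j) + p_d * V(k+1, j-1)]
  V(1,-1) = exp(-r*dt) * [p_u*4.230000 + p_m*0.000000 + p_d*0.000000] = 0.577150
  V(1,+0) = exp(-r*dt) * [p_u*32.784200 + p_m*4.230000 + p_d*0.000000] = 7.259508
  V(1,+1) = exp(-r*dt) * [p_u*79.388926 + p_m*32.784200 + p_d*4.230000] = 33.243451
  V(0,+0) = exp(-r*dt) * [p_u*33.243451 + p_m*7.259508 + p_d*0.577150] = 9.429091


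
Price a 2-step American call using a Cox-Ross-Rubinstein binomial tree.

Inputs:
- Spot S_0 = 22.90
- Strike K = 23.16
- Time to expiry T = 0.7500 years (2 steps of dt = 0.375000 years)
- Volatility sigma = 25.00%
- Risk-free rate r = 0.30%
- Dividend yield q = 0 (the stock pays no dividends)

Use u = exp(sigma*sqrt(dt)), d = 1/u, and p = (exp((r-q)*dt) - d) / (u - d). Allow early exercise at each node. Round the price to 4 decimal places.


dt = T/N = 0.375000
u = exp(sigma*sqrt(dt)) = 1.165433; d = 1/u = 0.858050
p = (exp((r-q)*dt) - d) / (u - d) = 0.465463
Discount per step: exp(-r*dt) = 0.998876
Stock lattice S(k, i) with i counting down-moves:
  k=0: S(0,0) = 22.9000
  k=1: S(1,0) = 26.6884; S(1,1) = 19.6493
  k=2: S(2,0) = 31.1036; S(2,1) = 22.9000; S(2,2) = 16.8601
Terminal payoffs V(N, i) = max(S_T - K, 0):
  V(2,0) = 7.943586; V(2,1) = 0.000000; V(2,2) = 0.000000
Backward induction: V(k, i) = exp(-r*dt) * [p * V(k+1, i) + (1-p) * V(k+1, i+1)]; then take max(V_cont, immediate exercise) for American.
  V(1,0) = exp(-r*dt) * [p*7.943586 + (1-p)*0.000000] = 3.693290; exercise = 3.528427; V(1,0) = max -> 3.693290
  V(1,1) = exp(-r*dt) * [p*0.000000 + (1-p)*0.000000] = 0.000000; exercise = 0.000000; V(1,1) = max -> 0.000000
  V(0,0) = exp(-r*dt) * [p*3.693290 + (1-p)*0.000000] = 1.717158; exercise = 0.000000; V(0,0) = max -> 1.717158

Answer: Price = V(0,0) = 1.7172


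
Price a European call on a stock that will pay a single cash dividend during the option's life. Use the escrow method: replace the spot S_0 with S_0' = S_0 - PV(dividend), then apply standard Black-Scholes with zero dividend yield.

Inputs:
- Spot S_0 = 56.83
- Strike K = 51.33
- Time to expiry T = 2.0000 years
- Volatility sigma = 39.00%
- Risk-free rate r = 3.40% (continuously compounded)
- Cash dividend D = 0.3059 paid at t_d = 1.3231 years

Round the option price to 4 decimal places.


Answer: Price = 16.1309

Derivation:
PV(D) = D * exp(-r * t_d) = 0.3059 * 0.95601144 = 0.29244390
S_0' = S_0 - PV(D) = 56.8300 - 0.29244390 = 56.53755610
d1 = (ln(S_0'/K) + (r + sigma^2/2)*T) / (sigma*sqrt(T)) = 0.57426091
d2 = d1 - sigma*sqrt(T) = 0.02271762
exp(-rT) = 0.93426047
N(d1) = 0.71710437; N(d2) = 0.50906224
C = S_0' * N(d1) - K * exp(-rT) * N(d2) = 56.53755610 * 0.71710437 - 51.3300 * 0.93426047 * 0.50906224 = 16.1309


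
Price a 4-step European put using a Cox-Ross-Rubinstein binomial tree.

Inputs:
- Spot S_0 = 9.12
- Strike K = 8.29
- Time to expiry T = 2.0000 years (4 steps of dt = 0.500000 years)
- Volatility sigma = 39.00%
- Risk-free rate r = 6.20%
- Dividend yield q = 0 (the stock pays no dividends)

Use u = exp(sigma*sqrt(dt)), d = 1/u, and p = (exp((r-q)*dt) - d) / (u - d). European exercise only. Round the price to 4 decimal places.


Answer: Price = V(0,0) = 1.0230

Derivation:
dt = T/N = 0.500000
u = exp(sigma*sqrt(dt)) = 1.317547; d = 1/u = 0.758986
p = (exp((r-q)*dt) - d) / (u - d) = 0.487860
Discount per step: exp(-r*dt) = 0.969476
Stock lattice S(k, i) with i counting down-moves:
  k=0: S(0,0) = 9.1200
  k=1: S(1,0) = 12.0160; S(1,1) = 6.9220
  k=2: S(2,0) = 15.8317; S(2,1) = 9.1200; S(2,2) = 5.2537
  k=3: S(3,0) = 20.8590; S(3,1) = 12.0160; S(3,2) = 6.9220; S(3,3) = 3.9875
  k=4: S(4,0) = 27.4827; S(4,1) = 15.8317; S(4,2) = 9.1200; S(4,3) = 5.2537; S(4,4) = 3.0264
Terminal payoffs V(N, i) = max(K - S_T, 0):
  V(4,0) = 0.000000; V(4,1) = 0.000000; V(4,2) = 0.000000; V(4,3) = 3.036332; V(4,4) = 5.263571
Backward induction: V(k, i) = exp(-r*dt) * [p * V(k+1, i) + (1-p) * V(k+1, i+1)].
  V(3,0) = exp(-r*dt) * [p*0.000000 + (1-p)*0.000000] = 0.000000
  V(3,1) = exp(-r*dt) * [p*0.000000 + (1-p)*0.000000] = 0.000000
  V(3,2) = exp(-r*dt) * [p*0.000000 + (1-p)*3.036332] = 1.507562
  V(3,3) = exp(-r*dt) * [p*3.036332 + (1-p)*5.263571] = 4.049491
  V(2,0) = exp(-r*dt) * [p*0.000000 + (1-p)*0.000000] = 0.000000
  V(2,1) = exp(-r*dt) * [p*0.000000 + (1-p)*1.507562] = 0.748516
  V(2,2) = exp(-r*dt) * [p*1.507562 + (1-p)*4.049491] = 2.723631
  V(1,0) = exp(-r*dt) * [p*0.000000 + (1-p)*0.748516] = 0.371644
  V(1,1) = exp(-r*dt) * [p*0.748516 + (1-p)*2.723631] = 1.706327
  V(0,0) = exp(-r*dt) * [p*0.371644 + (1-p)*1.706327] = 1.022980
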